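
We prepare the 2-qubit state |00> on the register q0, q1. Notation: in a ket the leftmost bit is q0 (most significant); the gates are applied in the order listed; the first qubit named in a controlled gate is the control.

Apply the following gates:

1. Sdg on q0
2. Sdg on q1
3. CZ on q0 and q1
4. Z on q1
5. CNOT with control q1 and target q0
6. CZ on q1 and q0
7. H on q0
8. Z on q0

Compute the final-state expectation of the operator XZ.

The observable XZ averages to -1.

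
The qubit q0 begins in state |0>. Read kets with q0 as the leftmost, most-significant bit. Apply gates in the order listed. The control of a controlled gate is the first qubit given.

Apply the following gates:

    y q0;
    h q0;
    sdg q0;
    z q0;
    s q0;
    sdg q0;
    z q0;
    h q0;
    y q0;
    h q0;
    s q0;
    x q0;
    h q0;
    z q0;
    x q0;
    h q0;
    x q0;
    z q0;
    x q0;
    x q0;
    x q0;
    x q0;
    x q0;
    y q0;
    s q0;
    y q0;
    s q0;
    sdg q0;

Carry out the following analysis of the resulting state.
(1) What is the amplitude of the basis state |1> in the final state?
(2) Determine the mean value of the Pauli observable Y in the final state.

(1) |1> carries amplitude -sqrt(2)*I/2 in the final state.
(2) The observable Y averages to 1.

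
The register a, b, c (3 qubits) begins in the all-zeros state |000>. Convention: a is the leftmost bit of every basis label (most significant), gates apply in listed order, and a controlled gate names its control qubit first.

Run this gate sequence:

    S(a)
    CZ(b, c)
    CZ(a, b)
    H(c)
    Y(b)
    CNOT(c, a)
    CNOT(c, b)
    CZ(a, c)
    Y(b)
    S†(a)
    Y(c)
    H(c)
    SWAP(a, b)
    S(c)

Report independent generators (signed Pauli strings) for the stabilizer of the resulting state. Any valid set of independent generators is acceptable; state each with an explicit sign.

The final state is stabilized by the group generated by +XYZ, -IZY, +ZZI; other independent generating sets are equally valid.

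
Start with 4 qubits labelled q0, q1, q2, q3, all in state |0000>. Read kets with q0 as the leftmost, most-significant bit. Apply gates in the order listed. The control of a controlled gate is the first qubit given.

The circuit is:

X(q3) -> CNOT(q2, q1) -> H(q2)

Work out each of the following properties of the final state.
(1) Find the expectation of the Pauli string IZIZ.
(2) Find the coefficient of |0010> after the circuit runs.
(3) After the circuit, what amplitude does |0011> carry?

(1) The observable IZIZ averages to -1.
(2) |0010> carries amplitude 0 in the final state.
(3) The final state's coefficient on |0011> equals sqrt(2)/2.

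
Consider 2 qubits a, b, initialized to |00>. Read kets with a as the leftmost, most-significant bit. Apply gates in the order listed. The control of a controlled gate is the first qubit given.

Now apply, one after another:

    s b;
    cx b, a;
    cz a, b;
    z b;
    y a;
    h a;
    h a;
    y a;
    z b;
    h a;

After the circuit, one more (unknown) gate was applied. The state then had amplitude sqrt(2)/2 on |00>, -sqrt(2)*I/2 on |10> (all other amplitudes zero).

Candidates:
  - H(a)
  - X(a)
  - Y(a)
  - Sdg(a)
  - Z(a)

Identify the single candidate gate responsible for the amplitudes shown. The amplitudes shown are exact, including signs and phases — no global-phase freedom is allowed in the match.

The unique candidate consistent with the amplitudes is Sdg(a). Key observation: the block from step 4 through step 9 cancels to the identity and can be dropped.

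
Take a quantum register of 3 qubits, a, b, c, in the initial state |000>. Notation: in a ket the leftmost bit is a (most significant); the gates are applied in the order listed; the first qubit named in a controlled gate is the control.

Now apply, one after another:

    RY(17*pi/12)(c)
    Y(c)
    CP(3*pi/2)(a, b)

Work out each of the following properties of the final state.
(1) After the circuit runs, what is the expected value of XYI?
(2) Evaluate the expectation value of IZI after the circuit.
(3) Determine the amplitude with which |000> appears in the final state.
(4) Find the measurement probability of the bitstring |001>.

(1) The observable XYI averages to 0.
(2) The expectation value of IZI is 1.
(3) The final state's coefficient on |000> equals -I*sqrt(sqrt(2) + 2)/4 - I*sqrt(6 - 3*sqrt(2))/4.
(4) Outcome |001> occurs with probability -sqrt(6)/8 + sqrt(2)/8 + 1/2.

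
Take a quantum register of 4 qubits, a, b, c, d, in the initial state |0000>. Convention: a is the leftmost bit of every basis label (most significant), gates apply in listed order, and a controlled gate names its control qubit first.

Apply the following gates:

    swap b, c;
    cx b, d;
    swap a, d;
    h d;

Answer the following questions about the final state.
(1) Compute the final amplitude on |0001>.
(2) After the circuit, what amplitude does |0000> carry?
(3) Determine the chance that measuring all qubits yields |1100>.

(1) |0001> carries amplitude sqrt(2)/2 in the final state.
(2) The amplitude on |0000> is sqrt(2)/2.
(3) The probability of measuring |1100> is 0.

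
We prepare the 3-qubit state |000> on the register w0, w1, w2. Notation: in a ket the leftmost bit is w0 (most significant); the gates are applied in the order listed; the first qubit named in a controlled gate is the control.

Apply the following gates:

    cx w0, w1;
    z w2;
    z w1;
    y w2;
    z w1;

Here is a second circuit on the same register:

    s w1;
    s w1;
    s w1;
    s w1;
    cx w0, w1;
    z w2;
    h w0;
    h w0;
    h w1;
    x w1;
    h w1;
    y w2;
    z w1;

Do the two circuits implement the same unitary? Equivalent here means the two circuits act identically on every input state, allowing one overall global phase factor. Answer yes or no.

Yes, they are equivalent — the unitaries differ by at most a global phase.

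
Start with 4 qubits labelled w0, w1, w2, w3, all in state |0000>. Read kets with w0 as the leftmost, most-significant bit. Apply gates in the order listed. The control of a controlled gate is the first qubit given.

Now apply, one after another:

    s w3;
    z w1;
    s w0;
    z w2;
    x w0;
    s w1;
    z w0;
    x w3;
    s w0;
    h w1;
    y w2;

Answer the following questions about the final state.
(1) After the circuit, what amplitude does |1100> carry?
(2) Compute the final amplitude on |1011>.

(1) The amplitude on |1100> is 0.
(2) The final state's coefficient on |1011> equals sqrt(2)/2.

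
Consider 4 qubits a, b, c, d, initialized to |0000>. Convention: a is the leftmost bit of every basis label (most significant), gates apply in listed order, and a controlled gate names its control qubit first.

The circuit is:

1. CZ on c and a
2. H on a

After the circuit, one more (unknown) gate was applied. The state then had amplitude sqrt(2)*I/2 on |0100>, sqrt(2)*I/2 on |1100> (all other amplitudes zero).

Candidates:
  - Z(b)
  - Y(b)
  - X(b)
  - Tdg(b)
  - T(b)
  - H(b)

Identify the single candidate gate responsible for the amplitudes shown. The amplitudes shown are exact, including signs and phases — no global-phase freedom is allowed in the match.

It was Y(b) that produced the state shown.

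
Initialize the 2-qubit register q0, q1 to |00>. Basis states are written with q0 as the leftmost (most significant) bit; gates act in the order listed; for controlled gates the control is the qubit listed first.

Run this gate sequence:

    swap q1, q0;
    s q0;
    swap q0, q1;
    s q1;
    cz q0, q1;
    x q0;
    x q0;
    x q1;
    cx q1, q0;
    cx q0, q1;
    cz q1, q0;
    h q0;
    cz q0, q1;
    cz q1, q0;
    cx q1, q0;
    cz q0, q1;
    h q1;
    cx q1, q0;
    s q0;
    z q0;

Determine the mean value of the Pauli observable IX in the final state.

The observable IX averages to -1.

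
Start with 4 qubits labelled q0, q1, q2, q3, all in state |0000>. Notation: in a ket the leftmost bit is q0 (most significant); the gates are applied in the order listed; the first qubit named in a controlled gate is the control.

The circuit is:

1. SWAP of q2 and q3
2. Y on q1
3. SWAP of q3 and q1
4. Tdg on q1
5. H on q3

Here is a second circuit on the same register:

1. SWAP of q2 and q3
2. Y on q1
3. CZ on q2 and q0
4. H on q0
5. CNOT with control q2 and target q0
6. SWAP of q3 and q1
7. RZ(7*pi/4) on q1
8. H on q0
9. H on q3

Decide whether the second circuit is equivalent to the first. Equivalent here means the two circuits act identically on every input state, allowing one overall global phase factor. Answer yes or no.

Yes — the two circuits implement the same unitary up to a global phase.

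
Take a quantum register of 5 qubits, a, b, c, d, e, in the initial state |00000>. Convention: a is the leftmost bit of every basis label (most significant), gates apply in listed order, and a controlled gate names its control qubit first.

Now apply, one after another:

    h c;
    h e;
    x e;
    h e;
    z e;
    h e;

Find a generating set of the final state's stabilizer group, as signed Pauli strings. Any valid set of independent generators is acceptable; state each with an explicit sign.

One valid set of independent stabilizer generators is +IIXII, +IIIIX, +ZIIII, +IZIII, +IIIZI (any independent generating set of the same group is equally correct). Key observation: the block from step 2 through step 5 cancels to the identity and can be dropped.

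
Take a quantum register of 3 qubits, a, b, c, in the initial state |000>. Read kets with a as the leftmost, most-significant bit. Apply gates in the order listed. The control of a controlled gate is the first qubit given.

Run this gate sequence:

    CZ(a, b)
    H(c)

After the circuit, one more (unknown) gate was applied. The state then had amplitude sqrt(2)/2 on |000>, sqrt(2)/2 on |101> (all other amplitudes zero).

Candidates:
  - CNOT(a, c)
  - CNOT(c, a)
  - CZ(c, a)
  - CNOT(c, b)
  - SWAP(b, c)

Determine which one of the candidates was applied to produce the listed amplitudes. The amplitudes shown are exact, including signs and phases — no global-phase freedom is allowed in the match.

The applied gate was CNOT(c, a).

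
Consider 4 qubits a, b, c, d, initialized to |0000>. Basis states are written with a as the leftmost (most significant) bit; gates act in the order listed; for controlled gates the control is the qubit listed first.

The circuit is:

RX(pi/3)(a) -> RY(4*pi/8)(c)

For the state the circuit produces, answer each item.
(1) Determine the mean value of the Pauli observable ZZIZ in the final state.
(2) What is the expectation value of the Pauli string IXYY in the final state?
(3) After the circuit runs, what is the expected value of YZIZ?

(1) The expectation value of ZZIZ is 1/2.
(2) The expectation value of IXYY is 0.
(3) The observable YZIZ averages to -sqrt(3)/2.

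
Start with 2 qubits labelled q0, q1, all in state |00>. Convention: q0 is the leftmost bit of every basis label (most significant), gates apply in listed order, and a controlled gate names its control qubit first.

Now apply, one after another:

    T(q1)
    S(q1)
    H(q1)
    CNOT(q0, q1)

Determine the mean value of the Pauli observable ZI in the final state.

In the final state, ZI has expectation 1.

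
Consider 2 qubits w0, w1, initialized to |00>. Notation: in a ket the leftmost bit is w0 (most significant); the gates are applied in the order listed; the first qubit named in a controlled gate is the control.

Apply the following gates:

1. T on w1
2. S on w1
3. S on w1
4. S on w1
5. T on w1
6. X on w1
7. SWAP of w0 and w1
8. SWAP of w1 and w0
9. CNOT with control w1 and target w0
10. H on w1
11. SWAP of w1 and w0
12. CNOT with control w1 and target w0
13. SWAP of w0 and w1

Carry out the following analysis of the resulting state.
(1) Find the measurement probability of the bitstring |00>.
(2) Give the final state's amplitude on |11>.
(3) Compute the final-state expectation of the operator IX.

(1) A full measurement returns |00> with probability 0.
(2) The final state's coefficient on |11> equals sqrt(2)/2.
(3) In the final state, IX has expectation -1.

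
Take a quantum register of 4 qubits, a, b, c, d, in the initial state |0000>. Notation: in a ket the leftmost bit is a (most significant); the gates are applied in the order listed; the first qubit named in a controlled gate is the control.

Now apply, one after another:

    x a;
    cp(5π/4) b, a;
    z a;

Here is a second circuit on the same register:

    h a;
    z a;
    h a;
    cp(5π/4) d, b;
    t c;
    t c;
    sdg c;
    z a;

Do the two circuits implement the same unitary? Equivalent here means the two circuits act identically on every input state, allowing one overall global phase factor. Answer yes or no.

No: there is an input state on which the two circuits produce genuinely different outputs (not merely differing by a phase).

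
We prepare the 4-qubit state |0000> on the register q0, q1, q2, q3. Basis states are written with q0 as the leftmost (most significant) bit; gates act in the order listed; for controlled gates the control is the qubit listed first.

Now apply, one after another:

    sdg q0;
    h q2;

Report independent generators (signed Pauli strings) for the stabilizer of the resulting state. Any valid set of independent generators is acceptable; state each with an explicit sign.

One valid set of independent stabilizer generators is +IIXI, +ZIII, +IZII, +IIIZ (any independent generating set of the same group is equally correct).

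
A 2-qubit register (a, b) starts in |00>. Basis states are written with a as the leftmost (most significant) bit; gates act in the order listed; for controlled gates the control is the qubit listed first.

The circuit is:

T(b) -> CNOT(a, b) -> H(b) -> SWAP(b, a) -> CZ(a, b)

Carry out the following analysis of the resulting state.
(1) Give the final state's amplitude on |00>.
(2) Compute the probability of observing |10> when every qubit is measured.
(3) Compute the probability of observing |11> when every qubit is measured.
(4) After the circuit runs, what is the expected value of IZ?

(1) The final state's coefficient on |00> equals sqrt(2)/2.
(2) The probability of measuring |10> is 1/2.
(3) Outcome |11> occurs with probability 0.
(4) The expectation value of IZ is 1.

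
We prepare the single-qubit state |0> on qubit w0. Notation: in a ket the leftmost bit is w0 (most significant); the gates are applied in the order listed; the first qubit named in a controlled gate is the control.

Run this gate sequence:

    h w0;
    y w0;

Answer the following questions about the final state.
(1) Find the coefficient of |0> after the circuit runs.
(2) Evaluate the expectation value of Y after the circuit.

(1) The final state's coefficient on |0> equals -sqrt(2)*I/2.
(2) The observable Y averages to 0.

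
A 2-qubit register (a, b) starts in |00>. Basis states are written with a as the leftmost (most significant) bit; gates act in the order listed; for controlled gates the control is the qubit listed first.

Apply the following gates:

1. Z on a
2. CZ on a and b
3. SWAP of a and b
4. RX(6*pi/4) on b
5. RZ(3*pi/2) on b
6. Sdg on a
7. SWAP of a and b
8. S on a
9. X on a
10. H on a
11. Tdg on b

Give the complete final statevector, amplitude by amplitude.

The resulting statevector has amplitude (1 + I)*exp(I*pi/4)/2 on |00>, 0 on |01>, -sqrt(2)/2 on |10>, 0 on |11>.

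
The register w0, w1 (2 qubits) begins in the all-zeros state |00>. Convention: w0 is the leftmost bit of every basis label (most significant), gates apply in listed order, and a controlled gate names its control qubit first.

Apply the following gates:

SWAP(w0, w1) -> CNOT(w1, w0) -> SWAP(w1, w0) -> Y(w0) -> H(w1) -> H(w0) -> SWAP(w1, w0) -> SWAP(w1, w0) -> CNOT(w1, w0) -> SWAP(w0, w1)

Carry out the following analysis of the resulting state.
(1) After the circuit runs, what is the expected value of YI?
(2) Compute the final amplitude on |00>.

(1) The observable YI averages to 0.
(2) |00> carries amplitude I/2 in the final state.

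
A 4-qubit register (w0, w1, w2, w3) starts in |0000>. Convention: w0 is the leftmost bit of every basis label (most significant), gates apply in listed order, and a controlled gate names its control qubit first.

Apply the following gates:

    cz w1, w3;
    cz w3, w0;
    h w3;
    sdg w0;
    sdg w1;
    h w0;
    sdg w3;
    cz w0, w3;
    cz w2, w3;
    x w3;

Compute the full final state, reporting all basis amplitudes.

The resulting statevector has amplitude -I/2 on |0000>, 1/2 on |0001>, I/2 on |1000>, 1/2 on |1001>, and 0 on every other basis state.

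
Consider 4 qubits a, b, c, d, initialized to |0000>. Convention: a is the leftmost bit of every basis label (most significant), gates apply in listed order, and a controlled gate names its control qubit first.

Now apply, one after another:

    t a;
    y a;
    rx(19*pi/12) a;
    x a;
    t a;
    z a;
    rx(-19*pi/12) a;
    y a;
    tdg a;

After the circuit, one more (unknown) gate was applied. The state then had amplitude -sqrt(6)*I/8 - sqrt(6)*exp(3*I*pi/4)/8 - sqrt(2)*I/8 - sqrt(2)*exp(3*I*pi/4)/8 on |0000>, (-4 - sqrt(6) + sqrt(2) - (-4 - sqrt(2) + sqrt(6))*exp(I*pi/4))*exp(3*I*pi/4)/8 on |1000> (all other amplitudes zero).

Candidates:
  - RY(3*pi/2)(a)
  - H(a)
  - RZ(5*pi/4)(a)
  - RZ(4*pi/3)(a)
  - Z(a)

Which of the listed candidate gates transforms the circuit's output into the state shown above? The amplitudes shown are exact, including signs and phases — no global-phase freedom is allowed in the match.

The applied gate was Z(a).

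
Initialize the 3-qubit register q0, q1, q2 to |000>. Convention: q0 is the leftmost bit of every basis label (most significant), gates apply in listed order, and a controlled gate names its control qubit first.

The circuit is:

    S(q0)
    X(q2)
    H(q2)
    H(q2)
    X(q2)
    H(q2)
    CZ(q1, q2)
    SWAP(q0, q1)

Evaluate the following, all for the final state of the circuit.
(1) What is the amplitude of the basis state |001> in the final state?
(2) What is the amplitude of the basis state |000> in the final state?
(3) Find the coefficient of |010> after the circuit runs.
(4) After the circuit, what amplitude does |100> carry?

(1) The amplitude on |001> is sqrt(2)/2.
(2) The final state's coefficient on |000> equals sqrt(2)/2.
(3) The final state's coefficient on |010> equals 0.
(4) The amplitude on |100> is 0.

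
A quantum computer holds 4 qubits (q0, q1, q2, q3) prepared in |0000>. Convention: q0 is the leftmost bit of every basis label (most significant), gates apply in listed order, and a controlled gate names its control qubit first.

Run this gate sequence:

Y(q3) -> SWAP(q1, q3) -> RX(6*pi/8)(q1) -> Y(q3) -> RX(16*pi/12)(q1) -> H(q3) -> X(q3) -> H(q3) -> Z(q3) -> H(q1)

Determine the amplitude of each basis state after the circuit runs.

The final amplitudes are sqrt(4 - 2*sqrt(2))/8 + sqrt(6*sqrt(2) + 12)/8 - I*sqrt(2*sqrt(2) + 4)/8 + I*sqrt(12 - 6*sqrt(2))/8 on |0001>, -sqrt(6*sqrt(2) + 12)/8 - sqrt(4 - 2*sqrt(2))/8 - I*sqrt(2*sqrt(2) + 4)/8 + I*sqrt(12 - 6*sqrt(2))/8 on |0101>, and 0 on every other basis state. Key observation: gates 6-9 undo each other exactly, leaving only the rest of the circuit to track.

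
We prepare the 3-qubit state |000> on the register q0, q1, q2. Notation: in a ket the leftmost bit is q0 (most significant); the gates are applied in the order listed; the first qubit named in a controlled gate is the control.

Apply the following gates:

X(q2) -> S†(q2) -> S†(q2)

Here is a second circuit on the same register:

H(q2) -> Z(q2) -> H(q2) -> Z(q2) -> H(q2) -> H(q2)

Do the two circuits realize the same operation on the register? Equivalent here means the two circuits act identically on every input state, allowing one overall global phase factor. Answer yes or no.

Yes, they are equivalent — the unitaries differ by at most a global phase.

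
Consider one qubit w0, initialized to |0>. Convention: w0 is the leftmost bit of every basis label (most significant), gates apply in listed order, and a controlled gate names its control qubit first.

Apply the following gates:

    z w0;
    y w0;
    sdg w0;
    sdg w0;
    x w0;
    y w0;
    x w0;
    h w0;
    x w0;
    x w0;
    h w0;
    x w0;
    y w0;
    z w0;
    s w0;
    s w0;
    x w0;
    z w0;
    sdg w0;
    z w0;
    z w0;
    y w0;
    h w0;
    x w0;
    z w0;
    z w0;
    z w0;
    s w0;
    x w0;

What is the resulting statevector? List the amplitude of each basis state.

The final amplitudes are -sqrt(2)/2 on |0>, -sqrt(2)*I/2 on |1>.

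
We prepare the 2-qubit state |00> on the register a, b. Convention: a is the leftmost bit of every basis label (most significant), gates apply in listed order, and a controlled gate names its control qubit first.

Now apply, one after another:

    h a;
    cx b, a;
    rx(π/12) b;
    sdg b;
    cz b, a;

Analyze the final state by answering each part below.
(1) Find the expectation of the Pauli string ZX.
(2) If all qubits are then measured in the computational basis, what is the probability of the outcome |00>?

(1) The observable ZX averages to -sqrt(6)/4 + sqrt(2)/4.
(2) A full measurement returns |00> with probability sqrt(2)/16 + sqrt(6)/16 + 1/4.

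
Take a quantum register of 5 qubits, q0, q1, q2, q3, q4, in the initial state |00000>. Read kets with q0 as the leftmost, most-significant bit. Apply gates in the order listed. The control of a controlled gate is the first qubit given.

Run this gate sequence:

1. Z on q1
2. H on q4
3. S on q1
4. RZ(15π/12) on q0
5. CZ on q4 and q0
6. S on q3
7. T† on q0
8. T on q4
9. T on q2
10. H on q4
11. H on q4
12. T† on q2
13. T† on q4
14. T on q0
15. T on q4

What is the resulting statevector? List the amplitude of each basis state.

The resulting statevector has amplitude -sqrt(2)*exp(3*I*pi/8)/2 on |00000>, -sqrt(2)*exp(5*I*pi/8)/2 on |00001>, and 0 on every other basis state. Key observation: steps 7-14 multiply out to the identity, so the circuit reduces to the remaining gates.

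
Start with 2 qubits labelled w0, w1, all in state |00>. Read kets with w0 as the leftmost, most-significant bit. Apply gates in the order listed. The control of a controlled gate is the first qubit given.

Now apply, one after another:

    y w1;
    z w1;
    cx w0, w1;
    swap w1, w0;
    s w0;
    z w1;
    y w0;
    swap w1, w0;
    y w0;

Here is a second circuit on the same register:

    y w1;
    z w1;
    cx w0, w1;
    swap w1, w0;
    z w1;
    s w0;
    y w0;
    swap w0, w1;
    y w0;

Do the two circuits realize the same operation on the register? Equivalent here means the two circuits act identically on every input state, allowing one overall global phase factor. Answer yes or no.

Yes — the two circuits implement the same unitary up to a global phase.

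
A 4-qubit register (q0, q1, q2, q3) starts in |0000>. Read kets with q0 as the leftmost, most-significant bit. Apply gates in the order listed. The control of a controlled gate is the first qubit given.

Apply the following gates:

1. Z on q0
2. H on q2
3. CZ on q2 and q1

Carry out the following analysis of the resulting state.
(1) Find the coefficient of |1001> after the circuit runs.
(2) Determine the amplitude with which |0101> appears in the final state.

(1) The amplitude on |1001> is 0.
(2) The final state's coefficient on |0101> equals 0.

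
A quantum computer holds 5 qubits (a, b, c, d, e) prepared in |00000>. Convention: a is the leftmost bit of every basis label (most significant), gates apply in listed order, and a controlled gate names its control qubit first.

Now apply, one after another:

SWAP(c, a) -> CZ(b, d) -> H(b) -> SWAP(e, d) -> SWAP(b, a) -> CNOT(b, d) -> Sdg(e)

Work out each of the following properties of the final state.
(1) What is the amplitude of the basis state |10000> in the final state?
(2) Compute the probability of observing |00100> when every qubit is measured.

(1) The amplitude on |10000> is sqrt(2)/2.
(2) The probability of measuring |00100> is 0.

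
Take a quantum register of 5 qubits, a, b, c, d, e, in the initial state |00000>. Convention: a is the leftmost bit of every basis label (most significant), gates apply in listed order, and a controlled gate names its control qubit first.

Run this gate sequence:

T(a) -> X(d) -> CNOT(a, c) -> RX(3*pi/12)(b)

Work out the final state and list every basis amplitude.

The resulting statevector has amplitude sqrt(sqrt(2) + 2)/2 on |00010>, -I*sqrt(2 - sqrt(2))/2 on |01010>, and 0 on every other basis state.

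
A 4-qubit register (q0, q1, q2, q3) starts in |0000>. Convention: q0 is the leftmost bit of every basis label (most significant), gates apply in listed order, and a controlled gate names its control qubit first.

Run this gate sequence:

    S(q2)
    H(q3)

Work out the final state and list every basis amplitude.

The final amplitudes are sqrt(2)/2 on |0000>, sqrt(2)/2 on |0001>, and 0 on every other basis state.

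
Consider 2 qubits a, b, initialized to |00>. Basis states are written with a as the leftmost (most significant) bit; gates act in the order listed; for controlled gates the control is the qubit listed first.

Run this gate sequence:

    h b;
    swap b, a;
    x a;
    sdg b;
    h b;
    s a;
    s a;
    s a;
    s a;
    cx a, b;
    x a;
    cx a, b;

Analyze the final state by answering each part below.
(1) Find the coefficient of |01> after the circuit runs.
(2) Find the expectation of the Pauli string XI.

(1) |01> carries amplitude 1/2 in the final state. Key observation: the block from step 6 through step 9 cancels to the identity and can be dropped.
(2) In the final state, XI has expectation 1.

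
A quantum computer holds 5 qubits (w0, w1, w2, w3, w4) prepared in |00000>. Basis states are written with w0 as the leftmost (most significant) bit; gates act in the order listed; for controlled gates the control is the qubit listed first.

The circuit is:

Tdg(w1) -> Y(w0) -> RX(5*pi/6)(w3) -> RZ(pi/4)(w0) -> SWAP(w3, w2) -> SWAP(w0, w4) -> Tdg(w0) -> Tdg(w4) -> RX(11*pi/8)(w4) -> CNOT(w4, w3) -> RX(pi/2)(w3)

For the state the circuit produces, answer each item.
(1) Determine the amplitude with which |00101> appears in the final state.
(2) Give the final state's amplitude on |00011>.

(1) The final state's coefficient on |00101> equals (1 + sqrt(3))*exp(3*I*pi/8)*cos(5*pi/16)/4.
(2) |00011> carries amplitude (1 - sqrt(3))*exp(3*I*pi/8)*cos(5*pi/16)/4 in the final state.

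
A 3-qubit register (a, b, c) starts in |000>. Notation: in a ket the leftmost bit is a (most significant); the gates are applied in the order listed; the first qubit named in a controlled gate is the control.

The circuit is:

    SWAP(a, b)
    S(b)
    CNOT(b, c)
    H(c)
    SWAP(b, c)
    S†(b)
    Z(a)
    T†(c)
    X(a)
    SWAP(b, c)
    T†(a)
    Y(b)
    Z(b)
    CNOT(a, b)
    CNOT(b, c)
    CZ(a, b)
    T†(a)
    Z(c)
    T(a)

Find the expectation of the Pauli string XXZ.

The expectation value of XXZ is 0.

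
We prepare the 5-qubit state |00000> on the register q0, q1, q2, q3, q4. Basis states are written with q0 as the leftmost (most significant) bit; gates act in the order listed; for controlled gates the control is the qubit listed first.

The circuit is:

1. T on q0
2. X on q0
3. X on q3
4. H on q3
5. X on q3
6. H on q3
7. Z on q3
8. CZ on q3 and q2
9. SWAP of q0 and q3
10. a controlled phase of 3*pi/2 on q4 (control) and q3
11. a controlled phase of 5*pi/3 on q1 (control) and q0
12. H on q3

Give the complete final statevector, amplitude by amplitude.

The final amplitudes are sqrt(2)/2 on |10000>, -sqrt(2)/2 on |10010>, and 0 on every other basis state. Key observation: the block from step 4 through step 7 cancels to the identity and can be dropped.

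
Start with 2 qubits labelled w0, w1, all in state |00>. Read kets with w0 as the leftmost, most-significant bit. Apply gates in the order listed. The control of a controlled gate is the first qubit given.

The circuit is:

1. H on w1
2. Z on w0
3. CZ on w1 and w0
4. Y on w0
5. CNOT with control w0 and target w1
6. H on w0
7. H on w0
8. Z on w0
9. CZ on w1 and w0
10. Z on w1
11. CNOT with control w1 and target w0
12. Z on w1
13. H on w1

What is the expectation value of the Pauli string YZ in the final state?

The observable YZ averages to 0. Key observation: gates 6-7 undo each other exactly, leaving only the rest of the circuit to track.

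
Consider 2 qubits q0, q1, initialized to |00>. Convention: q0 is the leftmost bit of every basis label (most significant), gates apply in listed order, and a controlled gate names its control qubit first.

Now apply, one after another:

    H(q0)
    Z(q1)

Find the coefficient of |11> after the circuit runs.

The amplitude on |11> is 0.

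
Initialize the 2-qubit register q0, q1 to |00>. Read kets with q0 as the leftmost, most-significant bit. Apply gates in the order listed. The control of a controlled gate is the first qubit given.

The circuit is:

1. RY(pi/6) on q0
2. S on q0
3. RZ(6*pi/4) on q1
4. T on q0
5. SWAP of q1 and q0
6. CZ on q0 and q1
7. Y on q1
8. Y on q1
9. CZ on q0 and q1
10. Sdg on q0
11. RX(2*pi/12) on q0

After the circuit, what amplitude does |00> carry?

|00> carries amplitude (-2 - sqrt(3))*exp(I*pi/4)/4 in the final state. Key observation: gates 6-9 undo each other exactly, leaving only the rest of the circuit to track.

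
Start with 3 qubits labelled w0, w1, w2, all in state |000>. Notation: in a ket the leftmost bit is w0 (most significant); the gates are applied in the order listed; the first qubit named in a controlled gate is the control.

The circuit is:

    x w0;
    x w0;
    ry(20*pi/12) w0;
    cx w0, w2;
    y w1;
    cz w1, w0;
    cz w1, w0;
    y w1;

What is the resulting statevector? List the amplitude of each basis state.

The final amplitudes are -sqrt(3)/2 on |000>, 1/2 on |101>, and 0 on every other basis state. Key observation: gates 5-8 undo each other exactly, leaving only the rest of the circuit to track.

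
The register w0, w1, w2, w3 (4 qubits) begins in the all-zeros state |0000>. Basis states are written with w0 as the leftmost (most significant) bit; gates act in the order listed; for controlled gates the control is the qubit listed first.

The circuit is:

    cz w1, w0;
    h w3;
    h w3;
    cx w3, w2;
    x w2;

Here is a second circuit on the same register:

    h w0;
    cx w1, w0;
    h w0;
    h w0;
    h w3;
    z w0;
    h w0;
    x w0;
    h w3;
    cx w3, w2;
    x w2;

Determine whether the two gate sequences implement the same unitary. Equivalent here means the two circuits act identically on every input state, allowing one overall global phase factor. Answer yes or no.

Yes: on every input state the two circuits agree up to one overall phase factor.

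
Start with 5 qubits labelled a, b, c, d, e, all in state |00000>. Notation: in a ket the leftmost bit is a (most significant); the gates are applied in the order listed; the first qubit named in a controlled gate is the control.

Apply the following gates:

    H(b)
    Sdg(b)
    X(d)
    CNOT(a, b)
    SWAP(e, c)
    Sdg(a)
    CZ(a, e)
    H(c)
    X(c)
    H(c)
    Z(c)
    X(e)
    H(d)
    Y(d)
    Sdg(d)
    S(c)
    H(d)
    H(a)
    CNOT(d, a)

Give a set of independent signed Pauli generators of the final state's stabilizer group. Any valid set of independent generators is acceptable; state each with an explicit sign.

The stabilizer group can be generated by +XIIII, -IYIII, +IIIYI, +IIZII, -IIIIZ, among other valid generating sets. Key observation: gates 8-11 undo each other exactly, leaving only the rest of the circuit to track.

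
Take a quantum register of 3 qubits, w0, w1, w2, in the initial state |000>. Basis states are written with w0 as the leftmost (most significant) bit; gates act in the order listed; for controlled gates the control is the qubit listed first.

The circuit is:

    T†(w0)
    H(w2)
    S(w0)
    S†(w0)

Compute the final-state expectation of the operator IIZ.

The expectation value of IIZ is 0.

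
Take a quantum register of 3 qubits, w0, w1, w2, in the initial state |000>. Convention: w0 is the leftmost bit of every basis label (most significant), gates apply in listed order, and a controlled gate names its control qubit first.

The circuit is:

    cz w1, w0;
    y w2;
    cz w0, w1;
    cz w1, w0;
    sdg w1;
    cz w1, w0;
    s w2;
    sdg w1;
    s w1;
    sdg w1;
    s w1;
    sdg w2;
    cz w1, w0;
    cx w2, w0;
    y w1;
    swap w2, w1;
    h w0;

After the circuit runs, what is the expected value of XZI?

In the final state, XZI has expectation 1.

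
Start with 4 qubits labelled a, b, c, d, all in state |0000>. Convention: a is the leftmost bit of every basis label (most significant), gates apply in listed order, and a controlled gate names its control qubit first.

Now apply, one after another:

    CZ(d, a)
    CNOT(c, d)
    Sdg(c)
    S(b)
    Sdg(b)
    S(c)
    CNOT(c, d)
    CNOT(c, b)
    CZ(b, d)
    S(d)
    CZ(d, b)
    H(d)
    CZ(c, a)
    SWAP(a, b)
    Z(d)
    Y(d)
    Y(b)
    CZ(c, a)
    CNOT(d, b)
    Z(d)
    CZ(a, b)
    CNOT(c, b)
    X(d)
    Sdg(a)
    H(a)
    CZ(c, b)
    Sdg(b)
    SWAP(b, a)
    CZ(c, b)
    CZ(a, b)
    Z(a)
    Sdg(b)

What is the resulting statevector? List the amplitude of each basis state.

The resulting statevector has amplitude 1/2 on |0000>, -I/2 on |0100>, -I/2 on |1001>, 1/2 on |1101>, and 0 on every other basis state. Key observation: the block from step 2 through step 7 cancels to the identity and can be dropped.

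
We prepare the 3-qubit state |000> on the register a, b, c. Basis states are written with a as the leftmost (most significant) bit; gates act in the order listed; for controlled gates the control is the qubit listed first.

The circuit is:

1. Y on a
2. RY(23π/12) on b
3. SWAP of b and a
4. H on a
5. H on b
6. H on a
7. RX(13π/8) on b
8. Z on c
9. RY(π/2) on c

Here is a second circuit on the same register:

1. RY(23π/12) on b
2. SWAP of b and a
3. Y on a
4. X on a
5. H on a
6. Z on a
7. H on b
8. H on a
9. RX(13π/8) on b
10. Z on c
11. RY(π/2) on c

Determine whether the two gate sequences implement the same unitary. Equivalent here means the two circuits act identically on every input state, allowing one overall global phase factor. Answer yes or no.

No: there is an input state on which the two circuits produce genuinely different outputs (not merely differing by a phase).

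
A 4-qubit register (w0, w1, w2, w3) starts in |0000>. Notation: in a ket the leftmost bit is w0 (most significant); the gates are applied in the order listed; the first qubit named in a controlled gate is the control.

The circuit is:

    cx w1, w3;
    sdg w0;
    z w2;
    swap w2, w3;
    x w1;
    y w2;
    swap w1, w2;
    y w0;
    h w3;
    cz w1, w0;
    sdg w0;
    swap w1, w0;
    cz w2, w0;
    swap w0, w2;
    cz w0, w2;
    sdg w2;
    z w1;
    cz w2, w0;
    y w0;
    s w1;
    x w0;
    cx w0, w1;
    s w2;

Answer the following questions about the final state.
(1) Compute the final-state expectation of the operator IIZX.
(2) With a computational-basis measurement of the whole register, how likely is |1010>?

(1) In the final state, IIZX has expectation -1.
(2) A full measurement returns |1010> with probability 1/2.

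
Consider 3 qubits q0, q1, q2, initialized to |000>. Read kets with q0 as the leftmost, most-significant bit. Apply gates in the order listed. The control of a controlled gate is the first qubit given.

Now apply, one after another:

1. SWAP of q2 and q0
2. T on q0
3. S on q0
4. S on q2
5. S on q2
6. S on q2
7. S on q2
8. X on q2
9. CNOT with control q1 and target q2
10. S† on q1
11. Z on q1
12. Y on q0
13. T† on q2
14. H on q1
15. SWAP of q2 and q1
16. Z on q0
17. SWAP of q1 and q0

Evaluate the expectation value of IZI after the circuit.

In the final state, IZI has expectation -1. Key observation: the block from step 4 through step 7 cancels to the identity and can be dropped.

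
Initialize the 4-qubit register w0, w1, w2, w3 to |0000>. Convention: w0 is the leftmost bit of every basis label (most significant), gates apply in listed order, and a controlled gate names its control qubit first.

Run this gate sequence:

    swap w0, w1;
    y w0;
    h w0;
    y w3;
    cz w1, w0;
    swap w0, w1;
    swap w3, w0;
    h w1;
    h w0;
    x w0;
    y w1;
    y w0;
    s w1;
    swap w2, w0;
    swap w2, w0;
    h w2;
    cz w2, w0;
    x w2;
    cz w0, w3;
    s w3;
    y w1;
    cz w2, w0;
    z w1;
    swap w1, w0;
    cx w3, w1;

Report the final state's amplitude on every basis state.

The resulting statevector has amplitude -I/2 on |1000>, -I/2 on |1010>, I/2 on |1100>, I/2 on |1110>, and 0 on every other basis state.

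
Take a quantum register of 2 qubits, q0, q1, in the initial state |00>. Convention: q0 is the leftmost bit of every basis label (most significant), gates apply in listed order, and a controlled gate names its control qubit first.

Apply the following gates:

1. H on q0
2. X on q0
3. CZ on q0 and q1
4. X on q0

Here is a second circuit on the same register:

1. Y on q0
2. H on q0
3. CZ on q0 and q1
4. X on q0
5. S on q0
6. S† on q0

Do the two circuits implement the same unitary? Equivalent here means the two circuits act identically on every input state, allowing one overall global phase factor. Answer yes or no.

No — the two circuits implement different unitaries, even allowing a global phase.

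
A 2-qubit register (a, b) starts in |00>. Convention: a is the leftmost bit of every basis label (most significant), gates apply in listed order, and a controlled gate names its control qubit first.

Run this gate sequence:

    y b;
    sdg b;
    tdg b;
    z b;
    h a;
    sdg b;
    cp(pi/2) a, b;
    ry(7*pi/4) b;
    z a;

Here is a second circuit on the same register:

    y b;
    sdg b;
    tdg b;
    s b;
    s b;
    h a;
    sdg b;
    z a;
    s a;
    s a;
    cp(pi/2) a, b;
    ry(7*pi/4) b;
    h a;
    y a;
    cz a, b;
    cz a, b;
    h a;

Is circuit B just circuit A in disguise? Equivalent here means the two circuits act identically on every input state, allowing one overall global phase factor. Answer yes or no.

No, they are not equivalent — no single phase factor reconciles the two unitaries.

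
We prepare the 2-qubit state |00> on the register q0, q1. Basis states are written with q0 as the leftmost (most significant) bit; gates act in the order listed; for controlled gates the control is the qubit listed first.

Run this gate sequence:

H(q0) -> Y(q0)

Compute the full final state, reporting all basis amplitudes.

After the circuit, the state carries amplitude -sqrt(2)*I/2 on |00>, 0 on |01>, sqrt(2)*I/2 on |10>, 0 on |11>.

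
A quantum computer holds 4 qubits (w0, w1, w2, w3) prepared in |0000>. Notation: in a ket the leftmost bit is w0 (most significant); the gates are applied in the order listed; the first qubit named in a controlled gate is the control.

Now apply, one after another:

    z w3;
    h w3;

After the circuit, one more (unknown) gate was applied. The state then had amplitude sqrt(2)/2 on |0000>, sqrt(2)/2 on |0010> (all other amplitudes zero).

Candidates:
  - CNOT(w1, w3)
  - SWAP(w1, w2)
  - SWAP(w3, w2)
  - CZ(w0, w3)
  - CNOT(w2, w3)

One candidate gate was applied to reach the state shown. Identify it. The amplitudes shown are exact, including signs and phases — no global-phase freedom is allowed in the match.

The applied gate was SWAP(w3, w2).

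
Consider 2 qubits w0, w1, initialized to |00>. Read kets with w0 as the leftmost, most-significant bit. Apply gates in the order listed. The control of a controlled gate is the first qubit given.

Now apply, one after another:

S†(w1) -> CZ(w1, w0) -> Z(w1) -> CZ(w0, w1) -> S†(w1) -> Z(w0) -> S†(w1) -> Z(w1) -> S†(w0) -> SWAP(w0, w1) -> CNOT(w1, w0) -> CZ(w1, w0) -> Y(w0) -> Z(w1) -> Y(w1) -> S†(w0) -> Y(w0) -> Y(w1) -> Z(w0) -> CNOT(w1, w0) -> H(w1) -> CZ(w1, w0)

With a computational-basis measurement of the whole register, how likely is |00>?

Outcome |00> occurs with probability 1/2.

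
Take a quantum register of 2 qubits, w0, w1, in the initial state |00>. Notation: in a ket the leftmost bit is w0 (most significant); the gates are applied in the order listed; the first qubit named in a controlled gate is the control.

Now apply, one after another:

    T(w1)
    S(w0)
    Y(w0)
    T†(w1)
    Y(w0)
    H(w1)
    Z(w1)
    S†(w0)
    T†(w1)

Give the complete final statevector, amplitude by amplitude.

After the circuit, the state carries amplitude sqrt(2)/2 on |00>, sqrt(2)*exp(3*I*pi/4)/2 on |01>, 0 on |10>, 0 on |11>.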